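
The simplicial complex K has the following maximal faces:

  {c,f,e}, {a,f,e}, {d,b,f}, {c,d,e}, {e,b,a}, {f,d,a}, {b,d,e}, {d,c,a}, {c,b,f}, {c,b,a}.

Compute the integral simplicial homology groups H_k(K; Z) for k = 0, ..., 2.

H_0 ≅ Z,  H_1 ≅ Z/2,  H_2 = 0.

Take the total order a < b < c < d < e < f on the vertex set. Then K (dimension 2) consists of the simplices:

  0-simplices (6): a, b, c, d, e, f
  1-simplices (15): ab, ac, ad, ae, af, bc, bd, be, bf, cd, ce, cf, de, df, ef
  2-simplices (10): abc, abe, acd, adf, aef, bcf, bde, bdf, cde, cef

giving chain groups C_0 ≅ Z^6, C_1 ≅ Z^15, C_2 ≅ Z^10.

∂_1: C_1 → C_0 maps an edge to its endpoints' difference, ∂[p,q] = q − p.
As a 6×15 matrix over Z this has rank 5, with invariant factors (1,1,1,1,1).

Boundary ∂_2: C_2 → C_1 sends each 2-simplex [p,q,r] to [q,r] − [p,r] + [p,q]. For instance
  ∂aef = ef − af + ae,
  ∂bdf = df − bf + bd.
The 15×10 boundary matrix has rank 10 and Smith normal form diag(1,1,1,1,1,1,1,1,1,2).

Now H_k = ker ∂_k / im ∂_{k+1}, so:

  H_0: rank C_0 − rank ∂_1 = 6 − 5 = 1, and the invariant factors of ∂_1 are all 1, so H_0 = Z.
  H_1: rank ker ∂_1 − rank ∂_2 = (15 − 5) − 10 = 0, and ∂_2 has invariant factor 2 > 1, so H_1 = Z/2.
  H_2: rank ker ∂_2 − rank ∂_3 = (10 − 10) − 0 = 0, and there is no ∂_3, so H_2 = 0.

(K is a triangulation of the real projective plane RP^2.)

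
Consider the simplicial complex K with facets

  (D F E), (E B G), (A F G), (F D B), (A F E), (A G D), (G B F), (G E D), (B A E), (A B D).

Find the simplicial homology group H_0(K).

We work with the vertex ordering A < B < D < E < F < G. The simplices of K, each written with vertices in increasing order, are:

  0-simplices (6): A, B, D, E, F, G
  1-simplices (15): AB, AD, AE, AF, AG, BD, BE, BF, BG, DE, DF, DG, EF, EG, FG
  2-simplices (10): ABD, ABE, ADG, AEF, AFG, BDF, BEG, BFG, DEF, DEG

Hence C_0 ≅ Z^6, C_1 ≅ Z^15, C_2 ≅ Z^10.

∂_1: C_1 → C_0 is given by ∂[p,q] = [q] − [p].
As a 6×15 matrix over Z this has rank 5, with invariant factors (1,1,1,1,1).

The boundary map ∂_2: C_2 → C_1 acts by ∂[p,q,r] = [q,r] − [p,r] + [p,q]. For instance
  ∂BEG = EG − BG + BE,
  ∂BFG = FG − BG + BF.
This gives a 15×10 integer matrix of rank 10; reducing to Smith normal form yields diagonal entries (1,1,1,1,1,1,1,1,1,2).

From H_k ≅ ker(∂_k) / im(∂_{k+1}) we obtain:

  H_0: rank C_0 − rank ∂_1 = 6 − 5 = 1, and the invariant factors of ∂_1 are all 1, so H_0 ≅ Z.

H_0 ≅ Z.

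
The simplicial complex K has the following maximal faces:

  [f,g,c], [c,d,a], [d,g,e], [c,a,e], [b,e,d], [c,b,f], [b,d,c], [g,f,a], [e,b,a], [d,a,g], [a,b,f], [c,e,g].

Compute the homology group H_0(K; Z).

Take the total order a < b < c < d < e < f < g on the vertex set. Then K (dimension 2) consists of the simplices:

  0-simplices (7): a, b, c, d, e, f, g
  1-simplices (18): ab, ac, ad, ae, af, ag, bc, bd, be, bf, cd, ce, cf, cg, de, dg, eg, fg
  2-simplices (12): abe, abf, acd, ace, adg, afg, bcd, bcf, bde, ceg, cfg, deg

so the chain groups are C_0 ≅ Z^7, C_1 ≅ Z^18, C_2 ≅ Z^12.

Boundary ∂_1: C_1 → C_0 maps an edge to its endpoints' difference, ∂[p,q] = q − p. For instance
  ∂cd = d − c.
The 7×18 boundary matrix has rank 6 and Smith normal form diag(1,1,1,1,1,1).

Boundary ∂_2: C_2 → C_1 acts by ∂[p,q,r] = [q,r] − [p,r] + [p,q]. For instance
  ∂bcd = cd − bd + bc,
  ∂abe = be − ae + ab.
This gives a 18×12 integer matrix of rank 12; reducing to Smith normal form yields diagonal entries (1,1,1,1,1,1,1,1,1,1,1,2).

Now H_k = ker ∂_k / im ∂_{k+1}, so:

  H_0: rank C_0 − rank ∂_1 = 7 − 6 = 1, and the invariant factors of ∂_1 are all 1, so H_0 = Z.

H_0 = Z.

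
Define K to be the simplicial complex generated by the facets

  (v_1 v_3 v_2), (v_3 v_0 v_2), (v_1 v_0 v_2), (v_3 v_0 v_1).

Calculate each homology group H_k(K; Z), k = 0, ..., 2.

H_0 = Z,  H_1 = 0,  H_2 = Z.

Order the vertices as v_0 < v_1 < v_2 < v_3. Listing each simplex with vertices in this order, K has dimension 2 with simplices:

  0-simplices (4): [v_0], [v_1], [v_2], [v_3]
  1-simplices (6): [v_0,v_1], [v_0,v_2], [v_0,v_3], [v_1,v_2], [v_1,v_3], [v_2,v_3]
  2-simplices (4): [v_0,v_1,v_2], [v_0,v_1,v_3], [v_0,v_2,v_3], [v_1,v_2,v_3]

Hence C_0 ≅ Z^4, C_1 ≅ Z^6, C_2 ≅ Z^4.

The boundary map ∂_1: C_1 → C_0 maps an edge to its endpoints' difference, ∂[p,q] = q − p. For instance
  ∂[v_2,v_3] = [v_3] − [v_2].
The resulting 4×6 matrix has rank 3, and its Smith normal form has invariant factors (1,1,1).

The boundary map ∂_2: C_2 → C_1 acts by ∂[p,q,r] = [q,r] − [p,r] + [p,q]. For instance
  ∂[v_0,v_1,v_2] = [v_1,v_2] − [v_0,v_2] + [v_0,v_1],
  ∂[v_1,v_2,v_3] = [v_2,v_3] − [v_1,v_3] + [v_1,v_2].
The 6×4 boundary matrix has rank 3 and Smith normal form diag(1,1,1).

Computing H_k = (kernel of ∂_k) / (image of ∂_{k+1}):

  H_0: rank C_0 − rank ∂_1 = 4 − 3 = 1, and the invariant factors of ∂_1 are all 1, so H_0 = Z.
  H_1: rank ker ∂_1 − rank ∂_2 = (6 − 3) − 3 = 0, and the invariant factors of ∂_2 are all 1, so H_1 = 0.
  H_2: rank ker ∂_2 − rank ∂_3 = (4 − 3) − 0 = 1, and there is no ∂_3, so H_2 = Z.

As a check, the Euler characteristic is 4 − 6 + 4 = 2, which agrees with 1 − 0 + 1 = 2.
(K is a triangulation of the 2-sphere S^2.)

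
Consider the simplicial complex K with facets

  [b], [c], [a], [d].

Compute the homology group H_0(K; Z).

H_0 = Z^4.

Order the vertices as a < b < c < d. Listing each simplex with vertices in this order, K has dimension 0 with simplices:

  0-simplices (4): a, b, c, d

Hence C_0 ≅ Z^4.

Computing H_k = (kernel of ∂_k) / (image of ∂_{k+1}):

  H_0: rank C_0 − rank ∂_1 = 4 − 0 = 4, and there is no ∂_1, so H_0 ≅ Z^4.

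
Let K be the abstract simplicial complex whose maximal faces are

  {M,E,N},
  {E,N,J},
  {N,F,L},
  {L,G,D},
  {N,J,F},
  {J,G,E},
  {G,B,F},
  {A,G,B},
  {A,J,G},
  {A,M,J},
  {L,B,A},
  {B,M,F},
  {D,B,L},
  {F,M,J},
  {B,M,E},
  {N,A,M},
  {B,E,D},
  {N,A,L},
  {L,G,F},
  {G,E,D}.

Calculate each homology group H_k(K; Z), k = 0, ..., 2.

H_0 = Z,  H_1 = Z ⊕ Z/2,  H_2 = 0.

Fix the vertex order A < B < D < E < F < G < J < L < M < N and write every simplex with vertices in increasing order. Then dim K = 2 and the simplices of K are:

  0-simplices (10): A, B, D, E, F, G, J, L, M, N
  1-simplices (30): AB, AG, AJ, AL, AM, AN, BD, BE, BF, BG, BL, BM, DE, DG, DL, EG, EJ, EM, EN, FG, FJ, FL, FM, FN, GJ, GL, JM, JN, LN, MN
  2-simplices (20): ABG, ABL, AGJ, AJM, ALN, AMN, BDE, BDL, BEM, BFG, BFM, DEG, DGL, EGJ, EJN, EMN, FGL, FJM, FJN, FLN

so the chain groups are C_0 ≅ Z^10, C_1 ≅ Z^30, C_2 ≅ Z^20.

Boundary ∂_1: C_1 → C_0 is given by ∂[p,q] = [q] − [p]. For instance
  ∂BL = L − B.
The resulting 10×30 matrix has rank 9, and its Smith normal form has invariant factors (1,1,1,1,1,1,1,1,1).

∂_2: C_2 → C_1 sends each 2-simplex [p,q,r] to [q,r] − [p,r] + [p,q]. For instance
  ∂BEM = EM − BM + BE,
  ∂DGL = GL − DL + DG.
As a 30×20 matrix over Z this has rank 20, with invariant factors (1,1,1,1,1,1,1,1,1,1,1,1,1,1,1,1,1,1,1,2).

Computing H_k = (kernel of ∂_k) / (image of ∂_{k+1}):

  H_0: rank C_0 − rank ∂_1 = 10 − 9 = 1, and the invariant factors of ∂_1 are all 1, so H_0 = Z.
  H_1: rank ker ∂_1 − rank ∂_2 = (30 − 9) − 20 = 1, and ∂_2 has invariant factor 2 > 1, so H_1 = Z ⊕ Z/2.
  H_2: rank ker ∂_2 − rank ∂_3 = (20 − 20) − 0 = 0, and there is no ∂_3, so H_2 = 0.

(K is a triangulation of the Klein bottle.)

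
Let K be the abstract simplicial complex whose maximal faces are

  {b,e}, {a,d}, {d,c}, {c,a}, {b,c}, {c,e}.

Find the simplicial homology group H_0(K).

Take the total order a < b < c < d < e on the vertex set. Then K (dimension 1) consists of the simplices:

  0-simplices (5): a, b, c, d, e
  1-simplices (6): ac, ad, bc, be, cd, ce

giving chain groups C_0 ≅ Z^5, C_1 ≅ Z^6.

Boundary ∂_1: C_1 → C_0 maps an edge to its endpoints' difference, ∂[p,q] = q − p.
The resulting 5×6 matrix has rank 4, and its Smith normal form has invariant factors (1,1,1,1).

Reading off H_k = ker ∂_k / im ∂_{k+1}:

  H_0: rank C_0 − rank ∂_1 = 5 − 4 = 1, and the invariant factors of ∂_1 are all 1, so H_0 = Z.

H_0 = Z.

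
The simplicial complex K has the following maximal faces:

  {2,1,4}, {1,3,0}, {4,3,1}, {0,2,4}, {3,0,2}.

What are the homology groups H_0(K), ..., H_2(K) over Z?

K has 5 vertices, 10 edges, 5 triangles.
rank ∂_0 = 0, rank ∂_1 = 4 ⇒ b_0 = 5 − 0 − 4 = 1; all invariant factors of ∂_1 are 1 so no torsion. So H_0 = Z.
rank ∂_1 = 4, rank ∂_2 = 5 ⇒ b_1 = 10 − 4 − 5 = 1; all invariant factors of ∂_2 are 1 so no torsion. So H_1 = Z.
rank ∂_2 = 5, rank ∂_3 = 0 ⇒ b_2 = 5 − 5 − 0 = 0. So H_2 = 0.

H_0 = Z,  H_1 = Z,  H_2 = 0.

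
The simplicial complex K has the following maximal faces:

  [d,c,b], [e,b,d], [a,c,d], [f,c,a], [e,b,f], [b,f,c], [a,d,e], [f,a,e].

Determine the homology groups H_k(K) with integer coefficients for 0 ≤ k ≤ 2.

Fix the vertex order a < b < c < d < e < f and write every simplex with vertices in increasing order. Then dim K = 2 and the simplices of K are:

  0-simplices (6): a, b, c, d, e, f
  1-simplices (12): ac, ad, ae, af, bc, bd, be, bf, cd, cf, de, ef
  2-simplices (8): acd, acf, ade, aef, bcd, bcf, bde, bef

Hence C_0 ≅ Z^6, C_1 ≅ Z^12, C_2 ≅ Z^8.

Boundary ∂_1: C_1 → C_0 is given by ∂[p,q] = [q] − [p].
The resulting 6×12 matrix has rank 5, and its Smith normal form has invariant factors (1,1,1,1,1).

The boundary map ∂_2: C_2 → C_1 acts by ∂[p,q,r] = [q,r] − [p,r] + [p,q]. For instance
  ∂aef = ef − af + ae,
  ∂bcd = cd − bd + bc.
The resulting 12×8 matrix has rank 7, and its Smith normal form has invariant factors (1,1,1,1,1,1,1).

Now H_k = ker ∂_k / im ∂_{k+1}, so:

  H_0: rank C_0 − rank ∂_1 = 6 − 5 = 1, and the invariant factors of ∂_1 are all 1, so H_0 = Z.
  H_1: rank ker ∂_1 − rank ∂_2 = (12 − 5) − 7 = 0, and the invariant factors of ∂_2 are all 1, so H_1 = 0.
  H_2: rank ker ∂_2 − rank ∂_3 = (8 − 7) − 0 = 1, and there is no ∂_3, so H_2 = Z.

H_0 ≅ Z,  H_1 = 0,  H_2 ≅ Z.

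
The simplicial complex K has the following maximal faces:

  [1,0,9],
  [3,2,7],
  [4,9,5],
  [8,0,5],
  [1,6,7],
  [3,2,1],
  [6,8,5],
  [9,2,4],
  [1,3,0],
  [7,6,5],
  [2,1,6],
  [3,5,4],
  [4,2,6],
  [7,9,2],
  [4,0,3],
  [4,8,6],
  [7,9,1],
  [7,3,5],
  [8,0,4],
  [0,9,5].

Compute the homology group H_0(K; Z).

H_0 = Z.

Order the vertices as 0 < 1 < 2 < 3 < 4 < 5 < 6 < 7 < 8 < 9. Listing each simplex with vertices in this order, K has dimension 2 with simplices:

  0-simplices (10): [0], [1], [2], [3], [4], [5], [6], [7], [8], [9]
  1-simplices (30): (30 of them)
  2-simplices (20): (20 of them)

Hence C_0 ≅ Z^10, C_1 ≅ Z^30, C_2 ≅ Z^20.

The boundary map ∂_1: C_1 → C_0 maps an edge to its endpoints' difference, ∂[p,q] = q − p. For instance
  ∂[0,8] = [8] − [0].
As a 10×30 matrix over Z this has rank 9, with invariant factors (1,1,1,1,1,1,1,1,1).

Boundary ∂_2: C_2 → C_1 acts by ∂[p,q,r] = [q,r] − [p,r] + [p,q]. For instance
  ∂[5,6,8] = [6,8] − [5,8] + [5,6],
  ∂[2,3,7] = [3,7] − [2,7] + [2,3].
The 30×20 boundary matrix has rank 20 and Smith normal form diag(1,1,1,1,1,1,1,1,1,1,1,1,1,1,1,1,1,1,1,2).

Reading off H_k = ker ∂_k / im ∂_{k+1}:

  H_0: rank C_0 − rank ∂_1 = 10 − 9 = 1, and the invariant factors of ∂_1 are all 1, so H_0 = Z.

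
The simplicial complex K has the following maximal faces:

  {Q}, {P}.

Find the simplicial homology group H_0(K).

We work with the vertex ordering P < Q. The simplices of K, each written with vertices in increasing order, are:

  0-simplices (2): P, Q

giving chain groups C_0 ≅ Z^2.

Reading off H_k = ker ∂_k / im ∂_{k+1}:

  H_0: rank C_0 − rank ∂_1 = 2 − 0 = 2, and there is no ∂_1, so H_0 ≅ Z^2.

(K is a triangulation of a set of 2 points.)

H_0 = Z^2.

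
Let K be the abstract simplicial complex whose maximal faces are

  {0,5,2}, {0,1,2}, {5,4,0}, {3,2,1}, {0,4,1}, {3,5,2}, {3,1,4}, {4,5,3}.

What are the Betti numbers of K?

Fix the vertex order 0 < 1 < 2 < 3 < 4 < 5 and write every simplex with vertices in increasing order. Then dim K = 2 and the simplices of K are:

  0-simplices (6): [0], [1], [2], [3], [4], [5]
  1-simplices (12): [0,1], [0,2], [0,4], [0,5], [1,2], [1,3], [1,4], [2,3], [2,5], [3,4], [3,5], [4,5]
  2-simplices (8): [0,1,2], [0,1,4], [0,2,5], [0,4,5], [1,2,3], [1,3,4], [2,3,5], [3,4,5]

so the chain groups are C_0 ≅ Z^6, C_1 ≅ Z^12, C_2 ≅ Z^8.

Boundary ∂_1: C_1 → C_0 is given by ∂[p,q] = [q] − [p]. For instance
  ∂[2,3] = [3] − [2].
The 6×12 boundary matrix has rank 5 and Smith normal form diag(1,1,1,1,1).

Boundary ∂_2: C_2 → C_1 acts by ∂[p,q,r] = [q,r] − [p,r] + [p,q]. For instance
  ∂[1,3,4] = [3,4] − [1,4] + [1,3],
  ∂[0,1,2] = [1,2] − [0,2] + [0,1].
This gives a 12×8 integer matrix of rank 7; reducing to Smith normal form yields diagonal entries (1,1,1,1,1,1,1).

Computing H_k = (kernel of ∂_k) / (image of ∂_{k+1}):

  H_0: rank C_0 − rank ∂_1 = 6 − 5 = 1, and the invariant factors of ∂_1 are all 1, so H_0 ≅ Z.
  H_1: rank ker ∂_1 − rank ∂_2 = (12 − 5) − 7 = 0, and the invariant factors of ∂_2 are all 1, so H_1 ≅ 0.
  H_2: rank ker ∂_2 − rank ∂_3 = (8 − 7) − 0 = 1, and there is no ∂_3, so H_2 ≅ Z.

As a check, the Euler characteristic is 6 − 12 + 8 = 2, which agrees with 1 − 0 + 1 = 2.
(K is a triangulation of the 2-sphere S^2.)

Hence the Betti numbers are b_0 = 1, b_1 = 0, b_2 = 1.

b_0 = 1, b_1 = 0, b_2 = 1.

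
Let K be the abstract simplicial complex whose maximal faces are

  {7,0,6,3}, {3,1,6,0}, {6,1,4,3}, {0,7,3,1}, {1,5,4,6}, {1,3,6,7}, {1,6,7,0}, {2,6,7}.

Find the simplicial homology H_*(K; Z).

H_0 = Z,  H_1 = 0,  H_2 = 0,  H_3 = Z.

Fix the vertex order 0 < 1 < 2 < 3 < 4 < 5 < 6 < 7 and write every simplex with vertices in increasing order. Then dim K = 3 and the simplices of K are:

  0-simplices (8): [0], [1], [2], [3], [4], [5], [6], [7]
  1-simplices (18): [0,1], [0,3], [0,6], [0,7], [1,3], [1,4], [1,5], [1,6], [1,7], [2,6], [2,7], [3,4], [3,6], [3,7], [4,5], [4,6], [5,6], [6,7]
  2-simplices (17): [0,1,3], [0,1,6], [0,1,7], [0,3,6], [0,3,7], [0,6,7], [1,3,4], [1,3,6], [1,3,7], [1,4,5], [1,4,6], [1,5,6], [1,6,7], [2,6,7], [3,4,6], [3,6,7], [4,5,6]
  3-simplices (7): [0,1,3,6], [0,1,3,7], [0,1,6,7], [0,3,6,7], [1,3,4,6], [1,3,6,7], [1,4,5,6]

so the chain groups are C_0 ≅ Z^8, C_1 ≅ Z^18, C_2 ≅ Z^17, C_3 ≅ Z^7.

The boundary map ∂_1: C_1 → C_0 maps an edge to its endpoints' difference, ∂[p,q] = q − p. For instance
  ∂[6,7] = [7] − [6].
The 8×18 boundary matrix has rank 7 and Smith normal form diag(1,1,1,1,1,1,1).

Boundary ∂_2: C_2 → C_1 sends each 2-simplex [p,q,r] to [q,r] − [p,r] + [p,q]. For instance
  ∂[1,4,5] = [4,5] − [1,5] + [1,4],
  ∂[0,1,7] = [1,7] − [0,7] + [0,1].
As a 18×17 matrix over Z this has rank 11, with invariant factors (1,1,1,1,1,1,1,1,1,1,1).

∂_3: C_3 → C_2 sends each 3-simplex σ to the alternating sum Σ_i (−1)^i (σ with its i-th vertex removed). For instance
  ∂[1,4,5,6] = [4,5,6] − [1,5,6] + [1,4,6] − [1,4,5],
  ∂[1,3,4,6] = [3,4,6] − [1,4,6] + [1,3,6] − [1,3,4].
This gives a 17×7 integer matrix of rank 6; reducing to Smith normal form yields diagonal entries (1,1,1,1,1,1).

Now H_k = ker ∂_k / im ∂_{k+1}, so:

  H_0: rank C_0 − rank ∂_1 = 8 − 7 = 1, and the invariant factors of ∂_1 are all 1, so H_0 ≅ Z.
  H_1: rank ker ∂_1 − rank ∂_2 = (18 − 7) − 11 = 0, and the invariant factors of ∂_2 are all 1, so H_1 ≅ 0.
  H_2: rank ker ∂_2 − rank ∂_3 = (17 − 11) − 6 = 0, and the invariant factors of ∂_3 are all 1, so H_2 ≅ 0.
  H_3: rank ker ∂_3 − rank ∂_4 = (7 − 6) − 0 = 1, and there is no ∂_4, so H_3 ≅ Z.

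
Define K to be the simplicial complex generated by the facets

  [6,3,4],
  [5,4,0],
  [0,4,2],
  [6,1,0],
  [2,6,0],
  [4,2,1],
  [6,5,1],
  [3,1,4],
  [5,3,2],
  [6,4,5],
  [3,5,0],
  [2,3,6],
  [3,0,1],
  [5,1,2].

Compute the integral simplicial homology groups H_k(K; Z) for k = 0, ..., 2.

H_0 ≅ Z,  H_1 ≅ Z^2,  H_2 ≅ Z.

Take the total order 0 < 1 < 2 < 3 < 4 < 5 < 6 on the vertex set. Then K (dimension 2) consists of the simplices:

  0-simplices (7): [0], [1], [2], [3], [4], [5], [6]
  1-simplices (21): [0,1], [0,2], [0,3], [0,4], [0,5], [0,6], [1,2], [1,3], [1,4], [1,5], [1,6], [2,3], [2,4], [2,5], [2,6], [3,4], [3,5], [3,6], [4,5], [4,6], [5,6]
  2-simplices (14): [0,1,3], [0,1,6], [0,2,4], [0,2,6], [0,3,5], [0,4,5], [1,2,4], [1,2,5], [1,3,4], [1,5,6], [2,3,5], [2,3,6], [3,4,6], [4,5,6]

so the chain groups are C_0 ≅ Z^7, C_1 ≅ Z^21, C_2 ≅ Z^14.

∂_1: C_1 → C_0 sends each edge [p,q] (with p < q) to q − p. For instance
  ∂[3,4] = [4] − [3].
This gives a 7×21 integer matrix of rank 6; reducing to Smith normal form yields diagonal entries (1,1,1,1,1,1).

The boundary map ∂_2: C_2 → C_1 sends each 2-simplex [p,q,r] to [q,r] − [p,r] + [p,q]. For instance
  ∂[1,2,5] = [2,5] − [1,5] + [1,2],
  ∂[2,3,5] = [3,5] − [2,5] + [2,3].
The 21×14 boundary matrix has rank 13 and Smith normal form diag(1,1,1,1,1,1,1,1,1,1,1,1,1).

Computing H_k = (kernel of ∂_k) / (image of ∂_{k+1}):

  H_0: rank C_0 − rank ∂_1 = 7 − 6 = 1, and the invariant factors of ∂_1 are all 1, so H_0 ≅ Z.
  H_1: rank ker ∂_1 − rank ∂_2 = (21 − 6) − 13 = 2, and the invariant factors of ∂_2 are all 1, so H_1 ≅ Z^2.
  H_2: rank ker ∂_2 − rank ∂_3 = (14 − 13) − 0 = 1, and there is no ∂_3, so H_2 ≅ Z.

As a check, the Euler characteristic is 7 − 21 + 14 = 0, which agrees with 1 − 2 + 1 = 0.
(K is a triangulation of the torus T^2.)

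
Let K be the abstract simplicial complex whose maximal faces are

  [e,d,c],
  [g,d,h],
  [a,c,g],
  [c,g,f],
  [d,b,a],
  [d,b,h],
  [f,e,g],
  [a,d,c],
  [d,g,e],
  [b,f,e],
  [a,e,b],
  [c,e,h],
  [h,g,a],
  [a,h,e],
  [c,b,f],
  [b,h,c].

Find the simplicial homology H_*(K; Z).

H_0 = Z,  H_1 = Z^2,  H_2 = Z.

Fix the vertex order a < b < c < d < e < f < g < h and write every simplex with vertices in increasing order. Then dim K = 2 and the simplices of K are:

  0-simplices (8): a, b, c, d, e, f, g, h
  1-simplices (24): ab, ac, ad, ae, ag, ah, bc, bd, be, bf, bh, cd, ce, cf, cg, ch, de, dg, dh, ef, eg, eh, fg, gh
  2-simplices (16): abd, abe, acd, acg, aeh, agh, bcf, bch, bdh, bef, cde, ceh, cfg, deg, dgh, efg

Hence C_0 ≅ Z^8, C_1 ≅ Z^24, C_2 ≅ Z^16.

Boundary ∂_1: C_1 → C_0 sends each edge [p,q] (with p < q) to q − p.
The resulting 8×24 matrix has rank 7, and its Smith normal form has invariant factors (1,1,1,1,1,1,1).

∂_2: C_2 → C_1 maps a triangle to the signed sum of its edges. For instance
  ∂dgh = gh − dh + dg,
  ∂deg = eg − dg + de.
The resulting 24×16 matrix has rank 15, and its Smith normal form has invariant factors (1,1,1,1,1,1,1,1,1,1,1,1,1,1,1).

Computing H_k = (kernel of ∂_k) / (image of ∂_{k+1}):

  H_0: rank C_0 − rank ∂_1 = 8 − 7 = 1, and the invariant factors of ∂_1 are all 1, so H_0 ≅ Z.
  H_1: rank ker ∂_1 − rank ∂_2 = (24 − 7) − 15 = 2, and the invariant factors of ∂_2 are all 1, so H_1 ≅ Z^2.
  H_2: rank ker ∂_2 − rank ∂_3 = (16 − 15) − 0 = 1, and there is no ∂_3, so H_2 ≅ Z.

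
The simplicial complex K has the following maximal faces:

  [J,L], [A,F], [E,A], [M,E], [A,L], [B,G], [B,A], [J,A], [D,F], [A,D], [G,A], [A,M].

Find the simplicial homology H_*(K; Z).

Order the vertices as A < B < D < E < F < G < J < L < M. Listing each simplex with vertices in this order, K has dimension 1 with simplices:

  0-simplices (9): A, B, D, E, F, G, J, L, M
  1-simplices (12): AB, AD, AE, AF, AG, AJ, AL, AM, BG, DF, EM, JL

Hence C_0 ≅ Z^9, C_1 ≅ Z^12.

Boundary ∂_1: C_1 → C_0 maps an edge to its endpoints' difference, ∂[p,q] = q − p. For instance
  ∂DF = F − D.
This gives a 9×12 integer matrix of rank 8; reducing to Smith normal form yields diagonal entries (1,1,1,1,1,1,1,1).

From H_k ≅ ker(∂_k) / im(∂_{k+1}) we obtain:

  H_0: rank C_0 − rank ∂_1 = 9 − 8 = 1, and the invariant factors of ∂_1 are all 1, so H_0 = Z.
  H_1: rank ker ∂_1 − rank ∂_2 = (12 − 8) − 0 = 4, and there is no ∂_2, so H_1 = Z^4.

H_0 ≅ Z,  H_1 ≅ Z^4.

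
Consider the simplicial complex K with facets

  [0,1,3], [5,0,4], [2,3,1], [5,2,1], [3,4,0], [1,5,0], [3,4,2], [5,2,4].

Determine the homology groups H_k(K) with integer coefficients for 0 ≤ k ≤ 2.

H_0 = Z,  H_1 = 0,  H_2 = Z.

We work with the vertex ordering 0 < 1 < 2 < 3 < 4 < 5. The simplices of K, each written with vertices in increasing order, are:

  0-simplices (6): [0], [1], [2], [3], [4], [5]
  1-simplices (12): [0,1], [0,3], [0,4], [0,5], [1,2], [1,3], [1,5], [2,3], [2,4], [2,5], [3,4], [4,5]
  2-simplices (8): [0,1,3], [0,1,5], [0,3,4], [0,4,5], [1,2,3], [1,2,5], [2,3,4], [2,4,5]

giving chain groups C_0 ≅ Z^6, C_1 ≅ Z^12, C_2 ≅ Z^8.

The boundary map ∂_1: C_1 → C_0 is given by ∂[p,q] = [q] − [p]. For instance
  ∂[4,5] = [5] − [4].
As a 6×12 matrix over Z this has rank 5, with invariant factors (1,1,1,1,1).

Boundary ∂_2: C_2 → C_1 acts by ∂[p,q,r] = [q,r] − [p,r] + [p,q]. For instance
  ∂[0,3,4] = [3,4] − [0,4] + [0,3],
  ∂[0,1,3] = [1,3] − [0,3] + [0,1].
The 12×8 boundary matrix has rank 7 and Smith normal form diag(1,1,1,1,1,1,1).

Reading off H_k = ker ∂_k / im ∂_{k+1}:

  H_0: rank C_0 − rank ∂_1 = 6 − 5 = 1, and the invariant factors of ∂_1 are all 1, so H_0 ≅ Z.
  H_1: rank ker ∂_1 − rank ∂_2 = (12 − 5) − 7 = 0, and the invariant factors of ∂_2 are all 1, so H_1 ≅ 0.
  H_2: rank ker ∂_2 − rank ∂_3 = (8 − 7) − 0 = 1, and there is no ∂_3, so H_2 ≅ Z.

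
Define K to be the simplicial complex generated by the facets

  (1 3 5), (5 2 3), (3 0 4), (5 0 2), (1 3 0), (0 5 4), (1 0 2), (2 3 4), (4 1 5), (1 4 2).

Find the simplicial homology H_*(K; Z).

H_0 = Z,  H_1 = Z_2,  H_2 = 0.

We work with the vertex ordering 0 < 1 < 2 < 3 < 4 < 5. The simplices of K, each written with vertices in increasing order, are:

  0-simplices (6): [0], [1], [2], [3], [4], [5]
  1-simplices (15): [0,1], [0,2], [0,3], [0,4], [0,5], [1,2], [1,3], [1,4], [1,5], [2,3], [2,4], [2,5], [3,4], [3,5], [4,5]
  2-simplices (10): [0,1,2], [0,1,3], [0,2,5], [0,3,4], [0,4,5], [1,2,4], [1,3,5], [1,4,5], [2,3,4], [2,3,5]

so the chain groups are C_0 ≅ Z^6, C_1 ≅ Z^15, C_2 ≅ Z^10.

Boundary ∂_1: C_1 → C_0 sends each edge [p,q] (with p < q) to q − p.
This gives a 6×15 integer matrix of rank 5; reducing to Smith normal form yields diagonal entries (1,1,1,1,1).

∂_2: C_2 → C_1 acts by ∂[p,q,r] = [q,r] − [p,r] + [p,q]. For instance
  ∂[1,4,5] = [4,5] − [1,5] + [1,4],
  ∂[0,3,4] = [3,4] − [0,4] + [0,3].
The 15×10 boundary matrix has rank 10 and Smith normal form diag(1,1,1,1,1,1,1,1,1,2).

Reading off H_k = ker ∂_k / im ∂_{k+1}:

  H_0: rank C_0 − rank ∂_1 = 6 − 5 = 1, and the invariant factors of ∂_1 are all 1, so H_0 = Z.
  H_1: rank ker ∂_1 − rank ∂_2 = (15 − 5) − 10 = 0, and ∂_2 has invariant factor 2 > 1, so H_1 = Z_2.
  H_2: rank ker ∂_2 − rank ∂_3 = (10 − 10) − 0 = 0, and there is no ∂_3, so H_2 = 0.

(K is a triangulation of the real projective plane RP^2.)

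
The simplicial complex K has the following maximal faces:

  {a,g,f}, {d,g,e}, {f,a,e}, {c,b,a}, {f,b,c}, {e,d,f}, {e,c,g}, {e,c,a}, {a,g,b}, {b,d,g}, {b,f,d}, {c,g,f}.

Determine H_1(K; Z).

H_1 = Z/2Z.

We work with the vertex ordering a < b < c < d < e < f < g. The simplices of K, each written with vertices in increasing order, are:

  0-simplices (7): a, b, c, d, e, f, g
  1-simplices (18): ab, ac, ae, af, ag, bc, bd, bf, bg, ce, cf, cg, de, df, dg, ef, eg, fg
  2-simplices (12): abc, abg, ace, aef, afg, bcf, bdf, bdg, ceg, cfg, def, deg

giving chain groups C_0 ≅ Z^7, C_1 ≅ Z^18, C_2 ≅ Z^12.

The boundary map ∂_1: C_1 → C_0 is given by ∂[p,q] = [q] − [p]. For instance
  ∂fg = g − f.
The 7×18 boundary matrix has rank 6 and Smith normal form diag(1,1,1,1,1,1).

∂_2: C_2 → C_1 sends each 2-simplex [p,q,r] to [q,r] − [p,r] + [p,q]. For instance
  ∂afg = fg − ag + af,
  ∂abc = bc − ac + ab.
This gives a 18×12 integer matrix of rank 12; reducing to Smith normal form yields diagonal entries (1,1,1,1,1,1,1,1,1,1,1,2).

Now H_k = ker ∂_k / im ∂_{k+1}, so:

  H_1: rank ker ∂_1 − rank ∂_2 = (18 − 6) − 12 = 0, and ∂_2 has invariant factor 2 > 1, so H_1 = Z/2Z.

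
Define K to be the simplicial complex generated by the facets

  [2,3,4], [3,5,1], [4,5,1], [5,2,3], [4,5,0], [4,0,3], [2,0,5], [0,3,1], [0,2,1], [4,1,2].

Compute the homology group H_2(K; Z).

K has 6 vertices, 15 edges, 10 triangles.
rank ∂_2 = 10, rank ∂_3 = 0 ⇒ b_2 = 10 − 10 − 0 = 0. So H_2 = 0.

H_2 ≅ 0.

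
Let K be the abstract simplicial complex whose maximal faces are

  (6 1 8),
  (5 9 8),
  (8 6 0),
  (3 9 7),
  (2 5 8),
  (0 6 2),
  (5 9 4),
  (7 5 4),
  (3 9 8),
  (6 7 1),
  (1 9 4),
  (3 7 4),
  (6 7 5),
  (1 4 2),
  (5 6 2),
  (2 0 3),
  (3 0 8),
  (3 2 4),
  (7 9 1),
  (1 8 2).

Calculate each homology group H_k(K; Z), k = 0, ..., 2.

K has 10 vertices, 30 edges, 20 triangles.
rank ∂_0 = 0, rank ∂_1 = 9 ⇒ b_0 = 10 − 0 − 9 = 1; all invariant factors of ∂_1 are 1 so no torsion. So H_0 = Z.
rank ∂_1 = 9, rank ∂_2 = 20 ⇒ b_1 = 30 − 9 − 20 = 1; ∂_2 has invariant factor(s) [2] giving torsion. So H_1 = Z ⊕ Z/2.
rank ∂_2 = 20, rank ∂_3 = 0 ⇒ b_2 = 20 − 20 − 0 = 0. So H_2 = 0.

H_0 = Z,  H_1 = Z ⊕ Z/2,  H_2 = 0.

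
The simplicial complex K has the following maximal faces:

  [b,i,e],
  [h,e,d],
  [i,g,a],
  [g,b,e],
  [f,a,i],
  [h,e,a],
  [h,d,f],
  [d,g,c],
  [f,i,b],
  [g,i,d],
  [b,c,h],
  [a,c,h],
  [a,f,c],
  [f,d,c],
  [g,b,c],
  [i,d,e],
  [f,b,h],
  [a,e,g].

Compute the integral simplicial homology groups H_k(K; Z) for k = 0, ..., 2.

H_0 = Z,  H_1 = Z × Z/2,  H_2 = 0.

Order the vertices as a < b < c < d < e < f < g < h < i. Listing each simplex with vertices in this order, K has dimension 2 with simplices:

  0-simplices (9): a, b, c, d, e, f, g, h, i
  1-simplices (27): ac, ae, af, ag, ah, ai, bc, be, bf, bg, bh, bi, cd, cf, cg, ch, de, df, dg, dh, di, eg, eh, ei, fh, fi, gi
  2-simplices (18): acf, ach, aeg, aeh, afi, agi, bcg, bch, beg, bei, bfh, bfi, cdf, cdg, deh, dei, dfh, dgi

Hence C_0 ≅ Z^9, C_1 ≅ Z^27, C_2 ≅ Z^18.

Boundary ∂_1: C_1 → C_0 maps an edge to its endpoints' difference, ∂[p,q] = q − p. For instance
  ∂ah = h − a.
The 9×27 boundary matrix has rank 8 and Smith normal form diag(1,1,1,1,1,1,1,1).

∂_2: C_2 → C_1 sends each 2-simplex [p,q,r] to [q,r] − [p,r] + [p,q]. For instance
  ∂dgi = gi − di + dg,
  ∂bei = ei − bi + be.
This gives a 27×18 integer matrix of rank 18; reducing to Smith normal form yields diagonal entries (1,1,1,1,1,1,1,1,1,1,1,1,1,1,1,1,1,2).

Computing H_k = (kernel of ∂_k) / (image of ∂_{k+1}):

  H_0: rank C_0 − rank ∂_1 = 9 − 8 = 1, and the invariant factors of ∂_1 are all 1, so H_0 ≅ Z.
  H_1: rank ker ∂_1 − rank ∂_2 = (27 − 8) − 18 = 1, and ∂_2 has invariant factor 2 > 1, so H_1 ≅ Z × Z/2.
  H_2: rank ker ∂_2 − rank ∂_3 = (18 − 18) − 0 = 0, and there is no ∂_3, so H_2 ≅ 0.

As a check, the Euler characteristic is 9 − 27 + 18 = 0, which agrees with 1 − 1 + 0 = 0.
(K is a triangulation of the Klein bottle.)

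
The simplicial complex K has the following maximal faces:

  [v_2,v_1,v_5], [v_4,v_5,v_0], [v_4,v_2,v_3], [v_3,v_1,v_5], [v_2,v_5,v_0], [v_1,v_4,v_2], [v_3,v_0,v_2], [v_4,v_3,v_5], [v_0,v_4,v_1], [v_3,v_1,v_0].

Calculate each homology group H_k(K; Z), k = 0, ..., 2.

H_0 ≅ Z,  H_1 ≅ Z_2,  H_2 = 0.

We work with the vertex ordering v_0 < v_1 < v_2 < v_3 < v_4 < v_5. The simplices of K, each written with vertices in increasing order, are:

  0-simplices (6): [v_0], [v_1], [v_2], [v_3], [v_4], [v_5]
  1-simplices (15): (15 of them)
  2-simplices (10): [v_0,v_1,v_3], [v_0,v_1,v_4], [v_0,v_2,v_3], [v_0,v_2,v_5], [v_0,v_4,v_5], [v_1,v_2,v_4], [v_1,v_2,v_5], [v_1,v_3,v_5], [v_2,v_3,v_4], [v_3,v_4,v_5]

so the chain groups are C_0 ≅ Z^6, C_1 ≅ Z^15, C_2 ≅ Z^10.

The boundary map ∂_1: C_1 → C_0 maps an edge to its endpoints' difference, ∂[p,q] = q − p. For instance
  ∂[v_2,v_4] = [v_4] − [v_2].
The resulting 6×15 matrix has rank 5, and its Smith normal form has invariant factors (1,1,1,1,1).

The boundary map ∂_2: C_2 → C_1 maps a triangle to the signed sum of its edges. For instance
  ∂[v_0,v_2,v_5] = [v_2,v_5] − [v_0,v_5] + [v_0,v_2],
  ∂[v_0,v_4,v_5] = [v_4,v_5] − [v_0,v_5] + [v_0,v_4].
The resulting 15×10 matrix has rank 10, and its Smith normal form has invariant factors (1,1,1,1,1,1,1,1,1,2).

Now H_k = ker ∂_k / im ∂_{k+1}, so:

  H_0: rank C_0 − rank ∂_1 = 6 − 5 = 1, and the invariant factors of ∂_1 are all 1, so H_0 ≅ Z.
  H_1: rank ker ∂_1 − rank ∂_2 = (15 − 5) − 10 = 0, and ∂_2 has invariant factor 2 > 1, so H_1 ≅ Z_2.
  H_2: rank ker ∂_2 − rank ∂_3 = (10 − 10) − 0 = 0, and there is no ∂_3, so H_2 ≅ 0.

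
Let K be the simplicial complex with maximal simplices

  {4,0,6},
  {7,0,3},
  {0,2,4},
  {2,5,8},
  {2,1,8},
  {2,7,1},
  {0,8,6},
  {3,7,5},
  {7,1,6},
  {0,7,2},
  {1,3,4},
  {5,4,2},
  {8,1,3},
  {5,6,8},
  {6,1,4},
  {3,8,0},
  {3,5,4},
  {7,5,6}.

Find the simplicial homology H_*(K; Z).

Order the vertices as 0 < 1 < 2 < 3 < 4 < 5 < 6 < 7 < 8. Listing each simplex with vertices in this order, K has dimension 2 with simplices:

  0-simplices (9): [0], [1], [2], [3], [4], [5], [6], [7], [8]
  1-simplices (27): (27 of them)
  2-simplices (18): [0,2,4], [0,2,7], [0,3,7], [0,3,8], [0,4,6], [0,6,8], [1,2,7], [1,2,8], [1,3,4], [1,3,8], [1,4,6], [1,6,7], [2,4,5], [2,5,8], [3,4,5], [3,5,7], [5,6,7], [5,6,8]

so the chain groups are C_0 ≅ Z^9, C_1 ≅ Z^27, C_2 ≅ Z^18.

∂_1: C_1 → C_0 is given by ∂[p,q] = [q] − [p].
The resulting 9×27 matrix has rank 8, and its Smith normal form has invariant factors (1,1,1,1,1,1,1,1).

The boundary map ∂_2: C_2 → C_1 maps a triangle to the signed sum of its edges. For instance
  ∂[1,3,4] = [3,4] − [1,4] + [1,3],
  ∂[0,2,4] = [2,4] − [0,4] + [0,2].
The resulting 27×18 matrix has rank 17, and its Smith normal form has invariant factors (1,1,1,1,1,1,1,1,1,1,1,1,1,1,1,1,1).

Reading off H_k = ker ∂_k / im ∂_{k+1}:

  H_0: rank C_0 − rank ∂_1 = 9 − 8 = 1, and the invariant factors of ∂_1 are all 1, so H_0 = Z.
  H_1: rank ker ∂_1 − rank ∂_2 = (27 − 8) − 17 = 2, and the invariant factors of ∂_2 are all 1, so H_1 = Z^2.
  H_2: rank ker ∂_2 − rank ∂_3 = (18 − 17) − 0 = 1, and there is no ∂_3, so H_2 = Z.

H_0 = Z,  H_1 = Z^2,  H_2 = Z.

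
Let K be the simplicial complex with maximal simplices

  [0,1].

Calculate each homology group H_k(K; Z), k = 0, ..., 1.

Take the total order 0 < 1 on the vertex set. Then K (dimension 1) consists of the simplices:

  0-simplices (2): [0], [1]
  1-simplices (1): [0,1]

Hence C_0 ≅ Z^2, C_1 ≅ Z^1.

The boundary map ∂_1: C_1 → C_0 is given by ∂[p,q] = [q] − [p]. For instance
  ∂[0,1] = [1] − [0].
This gives a 2×1 integer matrix of rank 1; reducing to Smith normal form yields diagonal entries (1).

Now H_k = ker ∂_k / im ∂_{k+1}, so:

  H_0: rank C_0 − rank ∂_1 = 2 − 1 = 1, and the invariant factors of ∂_1 are all 1, so H_0 = Z.
  H_1: rank ker ∂_1 − rank ∂_2 = (1 − 1) − 0 = 0, and there is no ∂_2, so H_1 = 0.

As a check, the Euler characteristic is 2 − 1 = 1, which agrees with 1 − 0 = 1.

H_0 = Z,  H_1 = 0.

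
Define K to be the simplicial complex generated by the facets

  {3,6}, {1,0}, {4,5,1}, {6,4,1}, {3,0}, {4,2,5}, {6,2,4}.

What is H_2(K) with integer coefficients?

We work with the vertex ordering 0 < 1 < 2 < 3 < 4 < 5 < 6. The simplices of K, each written with vertices in increasing order, are:

  0-simplices (7): [0], [1], [2], [3], [4], [5], [6]
  1-simplices (11): [0,1], [0,3], [1,4], [1,5], [1,6], [2,4], [2,5], [2,6], [3,6], [4,5], [4,6]
  2-simplices (4): [1,4,5], [1,4,6], [2,4,5], [2,4,6]

Hence C_0 ≅ Z^7, C_1 ≅ Z^11, C_2 ≅ Z^4.

∂_1: C_1 → C_0 is given by ∂[p,q] = [q] − [p]. For instance
  ∂[4,6] = [6] − [4].
As a 7×11 matrix over Z this has rank 6, with invariant factors (1,1,1,1,1,1).

∂_2: C_2 → C_1 acts by ∂[p,q,r] = [q,r] − [p,r] + [p,q]. For instance
  ∂[2,4,5] = [4,5] − [2,5] + [2,4],
  ∂[1,4,6] = [4,6] − [1,6] + [1,4].
As a 11×4 matrix over Z this has rank 4, with invariant factors (1,1,1,1).

Reading off H_k = ker ∂_k / im ∂_{k+1}:

  H_2: rank ker ∂_2 − rank ∂_3 = (4 − 4) − 0 = 0, and there is no ∂_3, so H_2 = 0.

H_2 = 0.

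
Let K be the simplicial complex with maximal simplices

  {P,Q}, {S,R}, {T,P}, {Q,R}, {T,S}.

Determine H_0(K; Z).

K has 5 vertices, 5 edges.
rank ∂_0 = 0, rank ∂_1 = 4 ⇒ b_0 = 5 − 0 − 4 = 1; all invariant factors of ∂_1 are 1 so no torsion. So H_0 = Z.

H_0 = Z.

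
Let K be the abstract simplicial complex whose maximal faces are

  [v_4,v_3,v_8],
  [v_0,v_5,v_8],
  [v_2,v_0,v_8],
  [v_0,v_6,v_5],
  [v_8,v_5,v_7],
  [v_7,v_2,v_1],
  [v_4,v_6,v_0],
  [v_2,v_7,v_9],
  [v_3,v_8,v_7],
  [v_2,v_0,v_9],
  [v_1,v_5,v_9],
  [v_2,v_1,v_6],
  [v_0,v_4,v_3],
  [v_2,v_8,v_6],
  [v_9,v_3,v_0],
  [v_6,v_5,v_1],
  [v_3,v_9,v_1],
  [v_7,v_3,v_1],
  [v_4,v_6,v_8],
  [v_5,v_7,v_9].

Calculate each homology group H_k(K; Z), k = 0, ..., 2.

K has 10 vertices, 30 edges, 20 triangles.
rank ∂_0 = 0, rank ∂_1 = 9 ⇒ b_0 = 10 − 0 − 9 = 1; all invariant factors of ∂_1 are 1 so no torsion. So H_0 = Z.
rank ∂_1 = 9, rank ∂_2 = 20 ⇒ b_1 = 30 − 9 − 20 = 1; ∂_2 has invariant factor(s) [2] giving torsion. So H_1 = Z × Z/2.
rank ∂_2 = 20, rank ∂_3 = 0 ⇒ b_2 = 20 − 20 − 0 = 0. So H_2 = 0.

H_0 = Z,  H_1 = Z × Z/2,  H_2 = 0.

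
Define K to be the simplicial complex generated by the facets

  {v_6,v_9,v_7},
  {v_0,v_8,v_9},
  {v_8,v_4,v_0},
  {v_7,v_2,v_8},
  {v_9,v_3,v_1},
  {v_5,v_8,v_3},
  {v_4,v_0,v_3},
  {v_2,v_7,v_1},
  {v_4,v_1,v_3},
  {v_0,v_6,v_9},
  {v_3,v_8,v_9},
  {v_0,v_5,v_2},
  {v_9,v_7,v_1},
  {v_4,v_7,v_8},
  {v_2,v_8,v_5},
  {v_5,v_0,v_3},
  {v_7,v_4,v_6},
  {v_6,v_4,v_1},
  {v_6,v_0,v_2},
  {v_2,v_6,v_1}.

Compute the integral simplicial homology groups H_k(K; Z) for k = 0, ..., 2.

Take the total order v_0 < v_1 < v_2 < v_3 < v_4 < v_5 < v_6 < v_7 < v_8 < v_9 on the vertex set. Then K (dimension 2) consists of the simplices:

  0-simplices (10): [v_0], [v_1], [v_2], [v_3], [v_4], [v_5], [v_6], [v_7], [v_8], [v_9]
  1-simplices (30): (30 of them)
  2-simplices (20): (20 of them)

giving chain groups C_0 ≅ Z^10, C_1 ≅ Z^30, C_2 ≅ Z^20.

Boundary ∂_1: C_1 → C_0 is given by ∂[p,q] = [q] − [p].
The 10×30 boundary matrix has rank 9 and Smith normal form diag(1,1,1,1,1,1,1,1,1).

Boundary ∂_2: C_2 → C_1 acts by ∂[p,q,r] = [q,r] − [p,r] + [p,q]. For instance
  ∂[v_0,v_2,v_6] = [v_2,v_6] − [v_0,v_6] + [v_0,v_2],
  ∂[v_1,v_3,v_9] = [v_3,v_9] − [v_1,v_9] + [v_1,v_3].
As a 30×20 matrix over Z this has rank 20, with invariant factors (1,1,1,1,1,1,1,1,1,1,1,1,1,1,1,1,1,1,1,2).

From H_k ≅ ker(∂_k) / im(∂_{k+1}) we obtain:

  H_0: rank C_0 − rank ∂_1 = 10 − 9 = 1, and the invariant factors of ∂_1 are all 1, so H_0 ≅ Z.
  H_1: rank ker ∂_1 − rank ∂_2 = (30 − 9) − 20 = 1, and ∂_2 has invariant factor 2 > 1, so H_1 ≅ Z ⊕ Z_2.
  H_2: rank ker ∂_2 − rank ∂_3 = (20 − 20) − 0 = 0, and there is no ∂_3, so H_2 ≅ 0.

H_0 = Z,  H_1 = Z ⊕ Z_2,  H_2 = 0.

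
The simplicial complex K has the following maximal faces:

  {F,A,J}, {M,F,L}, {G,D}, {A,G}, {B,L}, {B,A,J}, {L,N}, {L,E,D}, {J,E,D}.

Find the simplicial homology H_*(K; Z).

H_0 ≅ Z,  H_1 ≅ Z^3,  H_2 = 0.

We work with the vertex ordering A < B < D < E < F < G < J < L < M < N. The simplices of K, each written with vertices in increasing order, are:

  0-simplices (10): A, B, D, E, F, G, J, L, M, N
  1-simplices (17): AB, AF, AG, AJ, BJ, BL, DE, DG, DJ, DL, EJ, EL, FJ, FL, FM, LM, LN
  2-simplices (5): ABJ, AFJ, DEJ, DEL, FLM

Hence C_0 ≅ Z^10, C_1 ≅ Z^17, C_2 ≅ Z^5.

The boundary map ∂_1: C_1 → C_0 is given by ∂[p,q] = [q] − [p]. For instance
  ∂AF = F − A.
As a 10×17 matrix over Z this has rank 9, with invariant factors (1,1,1,1,1,1,1,1,1).

∂_2: C_2 → C_1 acts by ∂[p,q,r] = [q,r] − [p,r] + [p,q]. For instance
  ∂AFJ = FJ − AJ + AF,
  ∂DEJ = EJ − DJ + DE.
This gives a 17×5 integer matrix of rank 5; reducing to Smith normal form yields diagonal entries (1,1,1,1,1).

Reading off H_k = ker ∂_k / im ∂_{k+1}:

  H_0: rank C_0 − rank ∂_1 = 10 − 9 = 1, and the invariant factors of ∂_1 are all 1, so H_0 ≅ Z.
  H_1: rank ker ∂_1 − rank ∂_2 = (17 − 9) − 5 = 3, and the invariant factors of ∂_2 are all 1, so H_1 ≅ Z^3.
  H_2: rank ker ∂_2 − rank ∂_3 = (5 − 5) − 0 = 0, and there is no ∂_3, so H_2 ≅ 0.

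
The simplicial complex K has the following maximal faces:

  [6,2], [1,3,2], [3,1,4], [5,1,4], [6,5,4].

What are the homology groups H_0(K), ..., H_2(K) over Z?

Order the vertices as 1 < 2 < 3 < 4 < 5 < 6. Listing each simplex with vertices in this order, K has dimension 2 with simplices:

  0-simplices (6): [1], [2], [3], [4], [5], [6]
  1-simplices (10): [1,2], [1,3], [1,4], [1,5], [2,3], [2,6], [3,4], [4,5], [4,6], [5,6]
  2-simplices (4): [1,2,3], [1,3,4], [1,4,5], [4,5,6]

so the chain groups are C_0 ≅ Z^6, C_1 ≅ Z^10, C_2 ≅ Z^4.

∂_1: C_1 → C_0 sends each edge [p,q] (with p < q) to q − p. For instance
  ∂[3,4] = [4] − [3].
This gives a 6×10 integer matrix of rank 5; reducing to Smith normal form yields diagonal entries (1,1,1,1,1).

The boundary map ∂_2: C_2 → C_1 acts by ∂[p,q,r] = [q,r] − [p,r] + [p,q]. For instance
  ∂[4,5,6] = [5,6] − [4,6] + [4,5],
  ∂[1,2,3] = [2,3] − [1,3] + [1,2].
As a 10×4 matrix over Z this has rank 4, with invariant factors (1,1,1,1).

Computing H_k = (kernel of ∂_k) / (image of ∂_{k+1}):

  H_0: rank C_0 − rank ∂_1 = 6 − 5 = 1, and the invariant factors of ∂_1 are all 1, so H_0 = Z.
  H_1: rank ker ∂_1 − rank ∂_2 = (10 − 5) − 4 = 1, and the invariant factors of ∂_2 are all 1, so H_1 = Z.
  H_2: rank ker ∂_2 − rank ∂_3 = (4 − 4) − 0 = 0, and there is no ∂_3, so H_2 = 0.

As a check, the Euler characteristic is 6 − 10 + 4 = 0, which agrees with 1 − 1 + 0 = 0.

H_0 ≅ Z,  H_1 ≅ Z,  H_2 = 0.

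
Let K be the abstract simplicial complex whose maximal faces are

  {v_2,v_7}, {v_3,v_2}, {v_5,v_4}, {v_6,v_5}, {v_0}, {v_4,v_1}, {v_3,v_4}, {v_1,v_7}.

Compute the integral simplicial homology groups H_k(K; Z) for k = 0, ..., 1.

H_0 = Z^2,  H_1 = Z.

Fix the vertex order v_0 < v_1 < v_2 < v_3 < v_4 < v_5 < v_6 < v_7 and write every simplex with vertices in increasing order. Then dim K = 1 and the simplices of K are:

  0-simplices (8): [v_0], [v_1], [v_2], [v_3], [v_4], [v_5], [v_6], [v_7]
  1-simplices (7): [v_1,v_4], [v_1,v_7], [v_2,v_3], [v_2,v_7], [v_3,v_4], [v_4,v_5], [v_5,v_6]

giving chain groups C_0 ≅ Z^8, C_1 ≅ Z^7.

The boundary map ∂_1: C_1 → C_0 maps an edge to its endpoints' difference, ∂[p,q] = q − p.
The 8×7 boundary matrix has rank 6 and Smith normal form diag(1,1,1,1,1,1).

Computing H_k = (kernel of ∂_k) / (image of ∂_{k+1}):

  H_0: rank C_0 − rank ∂_1 = 8 − 6 = 2, and the invariant factors of ∂_1 are all 1, so H_0 = Z^2.
  H_1: rank ker ∂_1 − rank ∂_2 = (7 − 6) − 0 = 1, and there is no ∂_2, so H_1 = Z.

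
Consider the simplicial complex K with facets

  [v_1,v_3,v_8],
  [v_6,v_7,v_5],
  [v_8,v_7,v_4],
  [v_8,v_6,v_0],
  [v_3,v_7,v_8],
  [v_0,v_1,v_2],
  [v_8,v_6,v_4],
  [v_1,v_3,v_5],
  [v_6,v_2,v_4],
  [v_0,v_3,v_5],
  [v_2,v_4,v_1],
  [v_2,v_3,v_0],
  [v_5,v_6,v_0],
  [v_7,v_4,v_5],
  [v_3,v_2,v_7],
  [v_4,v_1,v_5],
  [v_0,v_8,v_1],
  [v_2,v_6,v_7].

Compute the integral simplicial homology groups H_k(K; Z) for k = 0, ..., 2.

H_0 ≅ Z,  H_1 ≅ Z ⊕ Z/2Z,  H_2 = 0.

Order the vertices as v_0 < v_1 < v_2 < v_3 < v_4 < v_5 < v_6 < v_7 < v_8. Listing each simplex with vertices in this order, K has dimension 2 with simplices:

  0-simplices (9): [v_0], [v_1], [v_2], [v_3], [v_4], [v_5], [v_6], [v_7], [v_8]
  1-simplices (27): (27 of them)
  2-simplices (18): (18 of them)

Hence C_0 ≅ Z^9, C_1 ≅ Z^27, C_2 ≅ Z^18.

Boundary ∂_1: C_1 → C_0 is given by ∂[p,q] = [q] − [p]. For instance
  ∂[v_4,v_8] = [v_8] − [v_4].
The 9×27 boundary matrix has rank 8 and Smith normal form diag(1,1,1,1,1,1,1,1).

Boundary ∂_2: C_2 → C_1 sends each 2-simplex [p,q,r] to [q,r] − [p,r] + [p,q]. For instance
  ∂[v_3,v_7,v_8] = [v_7,v_8] − [v_3,v_8] + [v_3,v_7],
  ∂[v_4,v_5,v_7] = [v_5,v_7] − [v_4,v_7] + [v_4,v_5].
This gives a 27×18 integer matrix of rank 18; reducing to Smith normal form yields diagonal entries (1,1,1,1,1,1,1,1,1,1,1,1,1,1,1,1,1,2).

Reading off H_k = ker ∂_k / im ∂_{k+1}:

  H_0: rank C_0 − rank ∂_1 = 9 − 8 = 1, and the invariant factors of ∂_1 are all 1, so H_0 ≅ Z.
  H_1: rank ker ∂_1 − rank ∂_2 = (27 − 8) − 18 = 1, and ∂_2 has invariant factor 2 > 1, so H_1 ≅ Z ⊕ Z/2Z.
  H_2: rank ker ∂_2 − rank ∂_3 = (18 − 18) − 0 = 0, and there is no ∂_3, so H_2 ≅ 0.

As a check, the Euler characteristic is 9 − 27 + 18 = 0, which agrees with 1 − 1 + 0 = 0.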